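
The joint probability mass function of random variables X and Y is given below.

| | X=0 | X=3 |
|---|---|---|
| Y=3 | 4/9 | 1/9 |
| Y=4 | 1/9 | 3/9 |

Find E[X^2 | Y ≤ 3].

P(Y ≤ 3) = 5/9.
Summing X^2·P(X=x,Y=y) over the conditioning event gives 1.
E[X^2 | Y ≤ 3] = (1) / (5/9) = 9/5.

9/5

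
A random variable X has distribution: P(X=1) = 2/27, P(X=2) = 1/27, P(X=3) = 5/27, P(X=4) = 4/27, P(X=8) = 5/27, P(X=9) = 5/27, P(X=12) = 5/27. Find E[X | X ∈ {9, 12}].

21/2

P(X ∈ {9, 12}) = 10/27.
Σ over the event: 9·5/27 + 12·5/27 = 35/9.
E[X | X ∈ {9, 12}] = (35/9) / (10/27) = 21/2.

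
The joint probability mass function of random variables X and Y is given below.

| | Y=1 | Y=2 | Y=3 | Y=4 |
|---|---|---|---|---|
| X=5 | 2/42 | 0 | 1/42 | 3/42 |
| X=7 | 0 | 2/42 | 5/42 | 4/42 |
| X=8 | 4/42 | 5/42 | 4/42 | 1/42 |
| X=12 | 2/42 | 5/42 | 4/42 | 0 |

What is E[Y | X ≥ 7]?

89/36

P(X ≥ 7) = 6/7.
Summing Y·P(X=x,Y=y) over the conditioning event gives 89/42.
E[Y | X ≥ 7] = (89/42) / (6/7) = 89/36.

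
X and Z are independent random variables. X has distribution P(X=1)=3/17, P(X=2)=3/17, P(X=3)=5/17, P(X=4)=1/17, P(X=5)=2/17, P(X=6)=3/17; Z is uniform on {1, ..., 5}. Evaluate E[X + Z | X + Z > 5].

P(X + Z > 5) = 53/85.
Summing (X+Z)·P(x,y) over outcomes with X + Z > 5 gives 407/85.
E[X + Z | X + Z > 5] = (407/85) / (53/85) = 407/53.

407/53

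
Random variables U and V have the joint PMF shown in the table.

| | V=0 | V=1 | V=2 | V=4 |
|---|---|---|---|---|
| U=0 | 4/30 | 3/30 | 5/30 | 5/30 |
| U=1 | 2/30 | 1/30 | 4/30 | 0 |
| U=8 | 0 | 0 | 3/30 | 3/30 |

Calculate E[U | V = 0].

P(V = 0) = 1/5.
Σ U·P over the event = 0·(4/30) + 1·(2/30) = 1/15.
E[U | V = 0] = (1/15) / (1/5) = 1/3.

1/3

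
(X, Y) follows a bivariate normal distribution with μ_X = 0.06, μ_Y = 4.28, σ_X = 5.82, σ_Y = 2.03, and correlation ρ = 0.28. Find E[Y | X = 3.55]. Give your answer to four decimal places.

4.6208

For a bivariate normal, E[Y | X=x] = μ_Y + ρ·(σ_Y/σ_X)·(x − μ_X).
E[Y | X=3.55] = 4.28 + (0.28)·(2.03/5.82)·(3.55 − (0.06)) = 4.28 + (0.097663)·(3.49) = 4.6208.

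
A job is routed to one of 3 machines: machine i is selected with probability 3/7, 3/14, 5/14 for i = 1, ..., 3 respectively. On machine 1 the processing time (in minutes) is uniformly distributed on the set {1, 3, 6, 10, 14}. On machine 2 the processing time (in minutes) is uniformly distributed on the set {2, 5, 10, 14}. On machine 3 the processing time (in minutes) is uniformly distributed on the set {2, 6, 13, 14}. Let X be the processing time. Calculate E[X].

E[X | machine 1] = (1+3+6+10+14)/5 = 34/5.
E[X | machine 2] = (2+5+10+14)/4 = 31/4.
E[X | machine 3] = (2+6+13+14)/4 = 35/4.
By the law of total expectation,
E[X] = (3/7)·(34/5) + (3/14)·(31/4) + (5/14)·(35/4) = 77/10.

77/10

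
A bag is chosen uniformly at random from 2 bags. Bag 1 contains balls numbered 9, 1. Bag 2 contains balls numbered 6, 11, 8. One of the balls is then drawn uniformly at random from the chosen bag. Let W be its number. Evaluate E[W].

E[W | bag 1] = (9+1)/2 = 5.
E[W | bag 2] = (6+11+8)/3 = 25/3.
By the law of total expectation,
E[W] = (1/2)·(5) + (1/2)·(25/3) = 20/3.

20/3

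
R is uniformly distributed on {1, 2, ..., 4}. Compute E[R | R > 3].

Given R > 3, R is equally likely to be any of {4}.
E[R | R > 3] = (4) / 1 = 4.

4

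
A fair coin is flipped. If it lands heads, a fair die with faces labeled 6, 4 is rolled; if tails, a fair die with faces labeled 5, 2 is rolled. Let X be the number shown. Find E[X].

E[X | heads] = (6+4)/2 = 5.
E[X | tails] = (5+2)/2 = 7/2.
E[X] = (1/2)·(5) + (1/2)·(7/2) = 17/4.

17/4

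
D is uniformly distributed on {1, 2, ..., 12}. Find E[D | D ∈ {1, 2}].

P(D ∈ {1, 2}) = 1/6.
Σ over the event: 1·1/12 + 2·1/12 = 1/4.
E[D | D ∈ {1, 2}] = (1/4) / (1/6) = 3/2.

3/2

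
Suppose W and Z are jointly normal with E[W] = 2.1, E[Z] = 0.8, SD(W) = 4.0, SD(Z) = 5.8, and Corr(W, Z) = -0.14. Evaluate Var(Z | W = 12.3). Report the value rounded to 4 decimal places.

32.9807

For a bivariate normal, Var(Z | W=x) = σ_Z²(1 − ρ²).
Var(Z | W=12.3) = (5.8)²·(1 − (-0.14)²) = 33.64·0.9804 = 32.9807.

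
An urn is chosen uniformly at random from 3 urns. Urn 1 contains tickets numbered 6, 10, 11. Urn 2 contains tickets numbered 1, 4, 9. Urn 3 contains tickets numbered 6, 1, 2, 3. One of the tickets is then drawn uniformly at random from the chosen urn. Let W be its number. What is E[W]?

50/9

E[W | urn 1] = (6+10+11)/3 = 9.
E[W | urn 2] = (1+4+9)/3 = 14/3.
E[W | urn 3] = (6+1+2+3)/4 = 3.
E[W] = (1/3)·(9) + (1/3)·(14/3) + (1/3)·(3) = 50/9.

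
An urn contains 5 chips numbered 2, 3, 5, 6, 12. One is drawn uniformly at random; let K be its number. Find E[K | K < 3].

P(K < 3) = 1/5.
Σ over the event: 2·1/5 = 2/5.
E[K | K < 3] = (2/5) / (1/5) = 2.

2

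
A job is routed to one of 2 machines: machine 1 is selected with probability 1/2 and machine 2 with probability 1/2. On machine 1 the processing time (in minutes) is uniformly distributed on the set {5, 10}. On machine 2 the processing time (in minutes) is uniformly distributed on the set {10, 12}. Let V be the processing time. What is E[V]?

E[V | machine 1] = (5+10)/2 = 15/2.
E[V | machine 2] = (10+12)/2 = 11.
By the law of total expectation,
E[V] = (1/2)·(15/2) + (1/2)·(11) = 37/4.

37/4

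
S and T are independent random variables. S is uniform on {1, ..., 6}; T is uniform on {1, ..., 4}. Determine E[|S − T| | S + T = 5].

2

P(S + T = 5) = 1/6.
Summing |S−T|·P(x,y) over outcomes with S + T = 5 gives 1/3.
E[|S − T| | S + T = 5] = (1/3) / (1/6) = 2.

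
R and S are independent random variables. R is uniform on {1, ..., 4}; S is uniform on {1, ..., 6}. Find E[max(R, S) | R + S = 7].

Outcomes with R + S = 7: (1,6), (2,5), (3,4), (4,3), each with probability 1/24.
E[max(R, S) | R + S = 7] = (6 + 5 + 4 + 4) / 4 = 19/4.

19/4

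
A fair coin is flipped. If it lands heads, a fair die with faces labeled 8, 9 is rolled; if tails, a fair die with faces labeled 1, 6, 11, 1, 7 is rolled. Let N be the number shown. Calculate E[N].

E[N | heads] = (8+9)/2 = 17/2.
E[N | tails] = (1+6+11+1+7)/5 = 26/5.
E[N] = (1/2)·(17/2) + (1/2)·(26/5) = 137/20.

137/20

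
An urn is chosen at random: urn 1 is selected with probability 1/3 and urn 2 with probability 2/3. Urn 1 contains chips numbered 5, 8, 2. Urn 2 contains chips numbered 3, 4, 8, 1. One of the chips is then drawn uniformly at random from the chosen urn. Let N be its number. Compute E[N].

13/3

E[N | urn 1] = (5+8+2)/3 = 5.
E[N | urn 2] = (3+4+8+1)/4 = 4.
By the law of total expectation,
E[N] = (1/3)·(5) + (2/3)·(4) = 13/3.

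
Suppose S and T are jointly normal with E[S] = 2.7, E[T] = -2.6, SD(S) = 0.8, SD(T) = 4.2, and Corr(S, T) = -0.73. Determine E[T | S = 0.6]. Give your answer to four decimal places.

5.4483

E[T | S=x] = μ_T + ρ(σ_T/σ_S)(x − μ_S) for jointly normal variables.
E[T | S=0.6] = -2.6 + (-0.73)·(4.2/0.8)·(0.6 − (2.7)) = -2.6 + (-3.8325)·(-2.1) = 5.4483.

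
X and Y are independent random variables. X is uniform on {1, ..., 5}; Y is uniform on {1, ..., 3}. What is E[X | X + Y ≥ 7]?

14/3

Outcomes with X + Y ≥ 7: (4,3), (5,2), (5,3), each with probability 1/15.
E[X | X + Y ≥ 7] = (4 + 5 + 5) / 3 = 14/3.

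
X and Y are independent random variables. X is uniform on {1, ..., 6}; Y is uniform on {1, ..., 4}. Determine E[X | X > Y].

32/7

P(X > Y) = 7/12.
Summing X·P(x,y) over outcomes with X > Y gives 8/3.
E[X | X > Y] = (8/3) / (7/12) = 32/7.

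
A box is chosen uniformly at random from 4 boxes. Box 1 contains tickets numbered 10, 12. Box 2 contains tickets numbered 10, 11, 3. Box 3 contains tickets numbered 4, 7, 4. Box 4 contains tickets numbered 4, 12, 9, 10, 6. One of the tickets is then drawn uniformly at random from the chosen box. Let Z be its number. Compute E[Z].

E[Z | box 1] = (10+12)/2 = 11.
E[Z | box 2] = (10+11+3)/3 = 8.
E[Z | box 3] = (4+7+4)/3 = 5.
E[Z | box 4] = (4+12+9+10+6)/5 = 41/5.
E[Z] = (1/4)·(11) + (1/4)·(8) + (1/4)·(5) + (1/4)·(41/5) = 161/20.

161/20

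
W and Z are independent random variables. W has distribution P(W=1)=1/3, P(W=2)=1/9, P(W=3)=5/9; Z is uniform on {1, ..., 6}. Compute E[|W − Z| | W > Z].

16/11

P(W > Z) = 11/54.
Summing |W−Z|·P(x,y) over outcomes with W > Z gives 8/27.
E[|W − Z| | W > Z] = (8/27) / (11/54) = 16/11.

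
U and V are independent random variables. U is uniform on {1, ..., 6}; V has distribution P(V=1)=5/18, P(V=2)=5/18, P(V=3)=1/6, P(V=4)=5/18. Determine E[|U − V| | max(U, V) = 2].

P(max(U, V) = 2) = 5/36.
Summing |U−V|·P(x,y) over outcomes with max(U, V) = 2 gives 5/54.
E[|U − V| | max(U, V) = 2] = (5/54) / (5/36) = 2/3.

2/3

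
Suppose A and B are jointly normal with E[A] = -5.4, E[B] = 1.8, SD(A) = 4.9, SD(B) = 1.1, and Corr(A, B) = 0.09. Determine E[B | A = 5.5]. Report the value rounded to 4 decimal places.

2.0202

E[B | A=x] = μ_B + ρ(σ_B/σ_A)(x − μ_A) for jointly normal variables.
E[B | A=5.5] = 1.8 + (0.09)·(1.1/4.9)·(5.5 − (-5.4)) = 1.8 + (0.020204)·(10.9) = 2.0202.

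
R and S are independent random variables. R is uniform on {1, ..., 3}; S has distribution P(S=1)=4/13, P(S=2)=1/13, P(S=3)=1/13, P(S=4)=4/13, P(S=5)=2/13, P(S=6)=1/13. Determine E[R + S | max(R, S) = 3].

P(max(R, S) = 3) = 8/39.
Summing (R+S)·P(x,y) over outcomes with max(R, S) = 3 gives 12/13.
E[R + S | max(R, S) = 3] = (12/13) / (8/39) = 9/2.

9/2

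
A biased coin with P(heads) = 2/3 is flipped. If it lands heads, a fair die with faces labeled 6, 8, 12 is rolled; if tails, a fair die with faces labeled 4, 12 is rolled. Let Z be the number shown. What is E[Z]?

E[Z | heads] = (6+8+12)/3 = 26/3.
E[Z | tails] = (4+12)/2 = 8.
E[Z] = (2/3)·(26/3) + (1/3)·(8) = 76/9.

76/9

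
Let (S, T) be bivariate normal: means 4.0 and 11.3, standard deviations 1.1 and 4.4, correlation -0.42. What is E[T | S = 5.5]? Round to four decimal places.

The regression of T on S has slope ρ·σ_T/σ_S and passes through (μ_S, μ_T).
E[T | S=5.5] = 11.3 + (-0.42)·(4.4/1.1)·(5.5 − (4.0)) = 11.3 + (-1.68)·(1.5) = 8.7800.

8.7800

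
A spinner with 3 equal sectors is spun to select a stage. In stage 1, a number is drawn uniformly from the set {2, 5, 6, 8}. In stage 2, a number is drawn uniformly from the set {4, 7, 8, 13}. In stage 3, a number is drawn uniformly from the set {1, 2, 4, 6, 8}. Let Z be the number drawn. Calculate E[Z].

349/60

E[Z | stage 1] = (2+5+6+8)/4 = 21/4.
E[Z | stage 2] = (4+7+8+13)/4 = 8.
E[Z | stage 3] = (1+2+4+6+8)/5 = 21/5.
E[Z] = (1/3)·(21/4) + (1/3)·(8) + (1/3)·(21/5) = 349/60.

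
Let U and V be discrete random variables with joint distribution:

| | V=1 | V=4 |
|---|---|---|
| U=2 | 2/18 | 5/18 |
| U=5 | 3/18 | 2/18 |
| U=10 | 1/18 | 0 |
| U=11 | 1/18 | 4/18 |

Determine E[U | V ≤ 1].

40/7

P(V ≤ 1) = 7/18.
Σ U·P over the event = 2·(2/18) + 5·(3/18) + 10·(1/18) + 11·(1/18) = 20/9.
E[U | V ≤ 1] = (20/9) / (7/18) = 40/7.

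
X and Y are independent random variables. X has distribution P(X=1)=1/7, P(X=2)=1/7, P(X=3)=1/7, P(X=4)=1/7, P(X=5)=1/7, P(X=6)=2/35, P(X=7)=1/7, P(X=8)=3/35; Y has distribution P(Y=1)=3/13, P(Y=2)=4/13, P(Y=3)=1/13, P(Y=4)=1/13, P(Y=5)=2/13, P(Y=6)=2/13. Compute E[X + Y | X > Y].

225/29

P(X > Y) = 261/455.
Summing (X+Y)·P(x,y) over outcomes with X > Y gives 405/91.
E[X + Y | X > Y] = (405/91) / (261/455) = 225/29.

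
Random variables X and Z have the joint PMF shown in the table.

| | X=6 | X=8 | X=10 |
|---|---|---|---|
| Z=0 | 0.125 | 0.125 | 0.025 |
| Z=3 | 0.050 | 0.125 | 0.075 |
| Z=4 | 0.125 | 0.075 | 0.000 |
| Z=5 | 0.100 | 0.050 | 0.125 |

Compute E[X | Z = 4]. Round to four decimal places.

6.7500

P(Z = 4) = 0.200.
Summing X·P(X=x,Z=y) over the conditioning event gives 1.350.
E[X | Z = 4] = (1.350) / (0.200) = 6.7500.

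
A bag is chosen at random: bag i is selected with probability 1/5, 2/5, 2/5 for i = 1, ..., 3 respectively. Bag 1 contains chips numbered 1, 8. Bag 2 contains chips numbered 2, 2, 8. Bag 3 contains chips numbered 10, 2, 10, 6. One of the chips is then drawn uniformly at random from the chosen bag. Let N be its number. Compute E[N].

E[N | bag 1] = (1+8)/2 = 9/2.
E[N | bag 2] = (2+2+8)/3 = 4.
E[N | bag 3] = (10+2+10+6)/4 = 7.
E[N] = (1/5)·(9/2) + (2/5)·(4) + (2/5)·(7) = 53/10.

53/10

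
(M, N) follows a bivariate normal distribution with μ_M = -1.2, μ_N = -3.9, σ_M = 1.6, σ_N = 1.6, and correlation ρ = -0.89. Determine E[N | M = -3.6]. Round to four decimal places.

-1.7640

The regression of N on M has slope ρ·σ_N/σ_M and passes through (μ_M, μ_N).
E[N | M=-3.6] = -3.9 + (-0.89)·(1.6/1.6)·(-3.6 − (-1.2)) = -3.9 + (-0.89)·(-2.4) = -1.7640.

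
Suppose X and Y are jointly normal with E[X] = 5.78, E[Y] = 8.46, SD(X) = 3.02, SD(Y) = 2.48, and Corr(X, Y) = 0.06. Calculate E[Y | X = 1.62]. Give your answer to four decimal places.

8.2550

For a bivariate normal, E[Y | X=x] = μ_Y + ρ·(σ_Y/σ_X)·(x − μ_X).
E[Y | X=1.62] = 8.46 + (0.06)·(2.48/3.02)·(1.62 − (5.78)) = 8.46 + (0.049272)·(-4.16) = 8.2550.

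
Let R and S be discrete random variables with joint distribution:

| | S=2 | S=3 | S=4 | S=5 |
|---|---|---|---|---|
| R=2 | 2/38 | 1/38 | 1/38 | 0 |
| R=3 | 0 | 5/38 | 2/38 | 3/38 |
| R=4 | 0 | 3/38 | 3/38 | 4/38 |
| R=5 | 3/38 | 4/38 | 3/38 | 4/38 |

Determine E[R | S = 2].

19/5

P(S = 2) = 5/38.
Σ R·P over the event = 2·(2/38) + 5·(3/38) = 1/2.
E[R | S = 2] = (1/2) / (5/38) = 19/5.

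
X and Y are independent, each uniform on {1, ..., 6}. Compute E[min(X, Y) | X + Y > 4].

P(X + Y > 4) = 5/6.
Summing min(X,Y)·P(x,y) over outcomes with X + Y > 4 gives 7/3.
E[min(X, Y) | X + Y > 4] = (7/3) / (5/6) = 14/5.

14/5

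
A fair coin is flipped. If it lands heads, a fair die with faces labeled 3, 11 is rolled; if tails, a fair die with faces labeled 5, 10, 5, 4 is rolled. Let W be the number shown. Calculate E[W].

E[W | heads] = (3+11)/2 = 7.
E[W | tails] = (5+10+5+4)/4 = 6.
E[W] = (1/2)·(7) + (1/2)·(6) = 13/2.

13/2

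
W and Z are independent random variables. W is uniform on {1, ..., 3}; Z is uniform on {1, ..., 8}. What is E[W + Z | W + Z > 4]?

68/9

P(W + Z > 4) = 3/4.
Summing (W+Z)·P(x,y) over outcomes with W + Z > 4 gives 17/3.
E[W + Z | W + Z > 4] = (17/3) / (3/4) = 68/9.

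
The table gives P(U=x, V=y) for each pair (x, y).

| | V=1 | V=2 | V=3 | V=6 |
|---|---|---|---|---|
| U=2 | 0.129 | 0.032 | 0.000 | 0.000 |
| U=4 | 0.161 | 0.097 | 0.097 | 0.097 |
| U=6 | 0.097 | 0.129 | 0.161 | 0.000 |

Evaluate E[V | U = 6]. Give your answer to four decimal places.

P(U = 6) = 0.387.
Σ V·P over the event = 1·(0.097) + 2·(0.129) + 3·(0.161) = 0.838.
E[V | U = 6] = (0.838) / (0.387) = 2.1654.

2.1654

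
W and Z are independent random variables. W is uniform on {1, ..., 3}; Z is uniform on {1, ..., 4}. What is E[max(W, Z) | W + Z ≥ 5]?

Outcomes with W + Z ≥ 5: (1,4), (2,3), (2,4), (3,2), (3,3), (3,4), each with probability 1/12.
E[max(W, Z) | W + Z ≥ 5] = (4 + 3 + 4 + 3 + 3 + 4) / 6 = 7/2.

7/2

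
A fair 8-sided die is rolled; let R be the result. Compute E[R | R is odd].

Given R is odd, R is equally likely to be any of {1, 3, 5, 7}.
E[R | R is odd] = (1 + 3 + 5 + 7) / 4 = 4.

4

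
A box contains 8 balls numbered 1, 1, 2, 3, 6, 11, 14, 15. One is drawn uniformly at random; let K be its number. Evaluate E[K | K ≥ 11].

40/3

P(K ≥ 11) = 3/8.
Σ over the event: 11·1/8 + 14·1/8 + 15·1/8 = 5.
E[K | K ≥ 11] = (5) / (3/8) = 40/3.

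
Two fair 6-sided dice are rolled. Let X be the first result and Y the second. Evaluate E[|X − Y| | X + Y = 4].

Outcomes with X + Y = 4: (1,3), (2,2), (3,1), each with probability 1/36.
E[|X − Y| | X + Y = 4] = (2 + 0 + 2) / 3 = 4/3.

4/3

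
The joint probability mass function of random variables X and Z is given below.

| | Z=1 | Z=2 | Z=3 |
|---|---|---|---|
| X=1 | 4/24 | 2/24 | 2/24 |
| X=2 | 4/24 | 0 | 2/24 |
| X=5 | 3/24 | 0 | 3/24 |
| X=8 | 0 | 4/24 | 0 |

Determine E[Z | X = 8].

P(X = 8) = 1/6.
Σ Z·P over the event = 2·(4/24) = 1/3.
E[Z | X = 8] = (1/3) / (1/6) = 2.

2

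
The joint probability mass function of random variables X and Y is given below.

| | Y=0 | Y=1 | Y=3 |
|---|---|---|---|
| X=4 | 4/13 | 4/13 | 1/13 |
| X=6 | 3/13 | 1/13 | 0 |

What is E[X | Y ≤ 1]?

P(Y ≤ 1) = 12/13.
Σ X·P over the event = 4·(4/13) + 4·(4/13) + 6·(3/13) + 6·(1/13) = 56/13.
E[X | Y ≤ 1] = (56/13) / (12/13) = 14/3.

14/3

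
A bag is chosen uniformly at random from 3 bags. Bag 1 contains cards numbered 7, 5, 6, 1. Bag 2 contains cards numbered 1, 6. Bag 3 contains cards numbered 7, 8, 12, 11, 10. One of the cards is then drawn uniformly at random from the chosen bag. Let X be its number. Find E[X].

E[X | bag 1] = (7+5+6+1)/4 = 19/4.
E[X | bag 2] = (1+6)/2 = 7/2.
E[X | bag 3] = (7+8+12+11+10)/5 = 48/5.
E[X] = (1/3)·(19/4) + (1/3)·(7/2) + (1/3)·(48/5) = 119/20.

119/20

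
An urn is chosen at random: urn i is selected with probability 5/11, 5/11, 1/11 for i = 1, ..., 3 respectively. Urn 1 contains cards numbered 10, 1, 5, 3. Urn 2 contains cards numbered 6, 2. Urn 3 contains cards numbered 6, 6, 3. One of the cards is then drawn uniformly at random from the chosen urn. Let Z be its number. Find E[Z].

195/44

E[Z | urn 1] = (10+1+5+3)/4 = 19/4.
E[Z | urn 2] = (6+2)/2 = 4.
E[Z | urn 3] = (6+6+3)/3 = 5.
By the law of total expectation,
E[Z] = (5/11)·(19/4) + (5/11)·(4) + (1/11)·(5) = 195/44.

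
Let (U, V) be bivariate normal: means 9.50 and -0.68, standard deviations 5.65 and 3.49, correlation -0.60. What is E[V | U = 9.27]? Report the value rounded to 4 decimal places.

-0.5948

The regression of V on U has slope ρ·σ_V/σ_U and passes through (μ_U, μ_V).
E[V | U=9.27] = -0.68 + (-0.60)·(3.49/5.65)·(9.27 − (9.50)) = -0.68 + (-0.37062)·(-0.23) = -0.5948.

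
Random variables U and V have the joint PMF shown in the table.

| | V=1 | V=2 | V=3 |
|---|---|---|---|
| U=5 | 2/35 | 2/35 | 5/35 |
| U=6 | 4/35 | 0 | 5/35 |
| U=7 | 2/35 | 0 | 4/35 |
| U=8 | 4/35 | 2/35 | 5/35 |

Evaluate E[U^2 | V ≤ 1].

137/3

P(V ≤ 1) = 12/35.
Σ U^2·P over the event = 25·(2/35) + 36·(4/35) + 49·(2/35) + 64·(4/35) = 548/35.
E[U^2 | V ≤ 1] = (548/35) / (12/35) = 137/3.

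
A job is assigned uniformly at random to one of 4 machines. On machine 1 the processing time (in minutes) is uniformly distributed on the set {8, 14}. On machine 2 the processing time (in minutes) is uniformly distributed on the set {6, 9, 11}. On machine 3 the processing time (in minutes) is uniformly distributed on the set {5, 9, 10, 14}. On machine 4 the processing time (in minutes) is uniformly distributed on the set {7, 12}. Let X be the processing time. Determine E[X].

29/3

E[X | machine 1] = (8+14)/2 = 11.
E[X | machine 2] = (6+9+11)/3 = 26/3.
E[X | machine 3] = (5+9+10+14)/4 = 19/2.
E[X | machine 4] = (7+12)/2 = 19/2.
E[X] = (1/4)·(11) + (1/4)·(26/3) + (1/4)·(19/2) + (1/4)·(19/2) = 29/3.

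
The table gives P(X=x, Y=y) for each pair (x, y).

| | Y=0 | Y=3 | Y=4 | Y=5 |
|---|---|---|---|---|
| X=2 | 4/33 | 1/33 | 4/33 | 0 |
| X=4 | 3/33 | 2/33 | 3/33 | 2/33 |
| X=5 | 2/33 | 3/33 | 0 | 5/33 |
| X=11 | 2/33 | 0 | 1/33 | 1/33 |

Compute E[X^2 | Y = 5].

P(Y = 5) = 8/33.
Σ X^2·P over the event = 16·(2/33) + 25·(5/33) + 121·(1/33) = 278/33.
E[X^2 | Y = 5] = (278/33) / (8/33) = 139/4.

139/4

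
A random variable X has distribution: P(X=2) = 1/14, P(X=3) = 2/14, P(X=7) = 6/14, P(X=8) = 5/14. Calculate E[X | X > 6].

82/11

P(X > 6) = 11/14.
Σ over the event: 7·3/7 + 8·5/14 = 41/7.
E[X | X > 6] = (41/7) / (11/14) = 82/11.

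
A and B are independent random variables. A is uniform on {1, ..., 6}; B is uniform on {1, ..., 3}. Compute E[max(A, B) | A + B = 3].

Outcomes with A + B = 3: (1,2), (2,1), each with probability 1/18.
E[max(A, B) | A + B = 3] = (2 + 2) / 2 = 2.

2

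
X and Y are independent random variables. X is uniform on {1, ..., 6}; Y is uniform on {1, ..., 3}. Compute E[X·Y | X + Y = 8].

Outcomes with X + Y = 8: (5,3), (6,2), each with probability 1/18.
E[X·Y | X + Y = 8] = (15 + 12) / 2 = 27/2.

27/2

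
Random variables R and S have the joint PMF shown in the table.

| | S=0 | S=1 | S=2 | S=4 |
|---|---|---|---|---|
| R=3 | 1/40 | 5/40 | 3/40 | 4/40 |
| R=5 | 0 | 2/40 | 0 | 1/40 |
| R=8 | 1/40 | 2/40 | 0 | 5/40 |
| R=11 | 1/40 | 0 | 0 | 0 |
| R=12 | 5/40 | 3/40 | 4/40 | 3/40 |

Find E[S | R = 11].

0

P(R = 11) = 1/40.
Summing S·P(R=x,S=y) over the conditioning event gives 0.
E[S | R = 11] = (0) / (1/40) = 0.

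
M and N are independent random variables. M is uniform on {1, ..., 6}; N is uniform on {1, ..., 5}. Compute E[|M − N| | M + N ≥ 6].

P(M + N ≥ 6) = 2/3.
Summing |M−N|·P(x,y) over outcomes with M + N ≥ 6 gives 41/30.
E[|M − N| | M + N ≥ 6] = (41/30) / (2/3) = 41/20.

41/20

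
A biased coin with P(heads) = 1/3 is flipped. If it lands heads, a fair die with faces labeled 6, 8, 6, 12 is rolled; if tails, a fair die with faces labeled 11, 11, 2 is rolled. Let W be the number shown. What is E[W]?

8

E[W | heads] = (6+8+6+12)/4 = 8.
E[W | tails] = (11+11+2)/3 = 8.
E[W] = (1/3)·(8) + (2/3)·(8) = 8.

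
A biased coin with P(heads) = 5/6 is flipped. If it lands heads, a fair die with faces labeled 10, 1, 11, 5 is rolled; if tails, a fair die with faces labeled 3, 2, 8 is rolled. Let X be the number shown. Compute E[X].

E[X | heads] = (10+1+11+5)/4 = 27/4.
E[X | tails] = (3+2+8)/3 = 13/3.
E[X] = (5/6)·(27/4) + (1/6)·(13/3) = 457/72.

457/72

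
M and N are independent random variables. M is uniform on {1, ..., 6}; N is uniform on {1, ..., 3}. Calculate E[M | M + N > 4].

P(M + N > 4) = 2/3.
Summing M·P(x,y) over outcomes with M + N > 4 gives 53/18.
E[M | M + N > 4] = (53/18) / (2/3) = 53/12.

53/12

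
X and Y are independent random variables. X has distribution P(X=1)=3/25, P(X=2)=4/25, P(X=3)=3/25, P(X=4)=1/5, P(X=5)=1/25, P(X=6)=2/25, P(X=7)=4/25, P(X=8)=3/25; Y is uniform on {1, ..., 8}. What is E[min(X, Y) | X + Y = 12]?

P(X + Y = 12) = 3/40.
Summing min(X,Y)·P(x,y) over outcomes with X + Y = 12 gives 69/200.
E[min(X, Y) | X + Y = 12] = (69/200) / (3/40) = 23/5.

23/5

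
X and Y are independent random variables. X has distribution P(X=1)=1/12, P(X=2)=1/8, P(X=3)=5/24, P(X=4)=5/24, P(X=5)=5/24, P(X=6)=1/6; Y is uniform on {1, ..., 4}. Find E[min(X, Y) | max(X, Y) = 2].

P(max(X, Y) = 2) = 1/12.
Summing min(X,Y)·P(x,y) over outcomes with max(X, Y) = 2 gives 11/96.
E[min(X, Y) | max(X, Y) = 2] = (11/96) / (1/12) = 11/8.

11/8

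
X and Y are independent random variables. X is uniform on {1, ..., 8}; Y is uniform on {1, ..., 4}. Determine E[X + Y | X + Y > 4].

P(X + Y > 4) = 13/16.
Summing (X+Y)·P(x,y) over outcomes with X + Y > 4 gives 51/8.
E[X + Y | X + Y > 4] = (51/8) / (13/16) = 102/13.

102/13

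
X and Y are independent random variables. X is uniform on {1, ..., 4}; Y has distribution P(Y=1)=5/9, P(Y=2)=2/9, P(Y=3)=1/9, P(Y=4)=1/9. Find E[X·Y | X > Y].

P(X > Y) = 5/9.
Summing XY·P(x,y) over outcomes with X > Y gives 85/36.
E[X·Y | X > Y] = (85/36) / (5/9) = 17/4.

17/4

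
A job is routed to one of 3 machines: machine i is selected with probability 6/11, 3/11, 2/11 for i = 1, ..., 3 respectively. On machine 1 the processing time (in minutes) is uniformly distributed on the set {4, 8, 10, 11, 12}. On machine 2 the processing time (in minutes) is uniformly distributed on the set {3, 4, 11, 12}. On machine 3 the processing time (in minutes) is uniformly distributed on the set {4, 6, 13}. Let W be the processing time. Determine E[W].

551/66

E[W | machine 1] = (4+8+10+11+12)/5 = 9.
E[W | machine 2] = (3+4+11+12)/4 = 15/2.
E[W | machine 3] = (4+6+13)/3 = 23/3.
By the law of total expectation,
E[W] = (6/11)·(9) + (3/11)·(15/2) + (2/11)·(23/3) = 551/66.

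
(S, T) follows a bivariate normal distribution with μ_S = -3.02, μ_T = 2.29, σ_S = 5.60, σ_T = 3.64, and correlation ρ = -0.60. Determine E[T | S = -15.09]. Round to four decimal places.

For a bivariate normal, E[T | S=x] = μ_T + ρ·(σ_T/σ_S)·(x − μ_S).
E[T | S=-15.09] = 2.29 + (-0.60)·(3.64/5.60)·(-15.09 − (-3.02)) = 2.29 + (-0.39)·(-12.07) = 6.9973.

6.9973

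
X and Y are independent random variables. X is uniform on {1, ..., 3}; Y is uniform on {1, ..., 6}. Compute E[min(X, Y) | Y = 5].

P(Y = 5) = 1/6.
Summing min(X,Y)·P(x,y) over outcomes with Y = 5 gives 1/3.
E[min(X, Y) | Y = 5] = (1/3) / (1/6) = 2.

2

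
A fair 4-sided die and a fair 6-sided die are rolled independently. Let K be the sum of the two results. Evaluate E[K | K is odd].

P(K is odd) = 1/2.
Σ over the event: 3·1/12 + 5·1/6 + 7·1/6 + 9·1/12 = 3.
E[K | K is odd] = (3) / (1/2) = 6.

6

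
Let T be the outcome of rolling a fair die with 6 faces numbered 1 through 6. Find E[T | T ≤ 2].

Given T ≤ 2, T is equally likely to be any of {1, 2}.
E[T | T ≤ 2] = (1 + 2) / 2 = 3/2.

3/2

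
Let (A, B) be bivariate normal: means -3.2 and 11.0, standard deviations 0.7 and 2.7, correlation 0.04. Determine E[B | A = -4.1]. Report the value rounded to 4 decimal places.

The regression of B on A has slope ρ·σ_B/σ_A and passes through (μ_A, μ_B).
E[B | A=-4.1] = 11.0 + (0.04)·(2.7/0.7)·(-4.1 − (-3.2)) = 11.0 + (0.15429)·(-0.9) = 10.8611.

10.8611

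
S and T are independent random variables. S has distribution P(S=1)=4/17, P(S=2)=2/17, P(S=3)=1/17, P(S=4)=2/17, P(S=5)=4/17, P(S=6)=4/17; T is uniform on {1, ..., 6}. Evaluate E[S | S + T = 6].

P(S + T = 6) = 13/102.
Summing S·P(x,y) over outcomes with S + T = 6 gives 13/34.
E[S | S + T = 6] = (13/34) / (13/102) = 3.

3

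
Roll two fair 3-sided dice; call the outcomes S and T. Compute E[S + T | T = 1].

Outcomes with T = 1: (1,1), (2,1), (3,1), each with probability 1/9.
E[S + T | T = 1] = (2 + 3 + 4) / 3 = 3.

3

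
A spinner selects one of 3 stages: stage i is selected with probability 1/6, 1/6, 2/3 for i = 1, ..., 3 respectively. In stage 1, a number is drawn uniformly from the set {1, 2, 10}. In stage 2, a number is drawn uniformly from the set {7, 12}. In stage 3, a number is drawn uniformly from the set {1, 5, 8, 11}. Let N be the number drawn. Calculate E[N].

233/36

E[N | stage 1] = (1+2+10)/3 = 13/3.
E[N | stage 2] = (7+12)/2 = 19/2.
E[N | stage 3] = (1+5+8+11)/4 = 25/4.
By the law of total expectation,
E[N] = (1/6)·(13/3) + (1/6)·(19/2) + (2/3)·(25/4) = 233/36.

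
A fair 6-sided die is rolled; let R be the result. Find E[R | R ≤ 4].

Given R ≤ 4, R is equally likely to be any of {1, 2, 3, 4}.
E[R | R ≤ 4] = (1 + 2 + 3 + 4) / 4 = 5/2.

5/2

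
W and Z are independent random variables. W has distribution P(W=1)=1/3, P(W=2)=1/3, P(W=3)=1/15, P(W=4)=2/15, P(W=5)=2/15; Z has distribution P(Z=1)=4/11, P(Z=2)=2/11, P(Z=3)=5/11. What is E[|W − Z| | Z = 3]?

P(Z = 3) = 5/11.
Summing |W−Z|·P(x,y) over outcomes with Z = 3 gives 7/11.
E[|W − Z| | Z = 3] = (7/11) / (5/11) = 7/5.

7/5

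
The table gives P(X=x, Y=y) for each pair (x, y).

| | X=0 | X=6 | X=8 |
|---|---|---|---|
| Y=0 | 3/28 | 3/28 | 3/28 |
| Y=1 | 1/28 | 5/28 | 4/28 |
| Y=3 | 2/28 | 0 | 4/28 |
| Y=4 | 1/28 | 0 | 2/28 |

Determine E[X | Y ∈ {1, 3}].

P(Y ∈ {1, 3}) = 4/7.
Σ X·P over the event = 0·(1/28) + 0·(2/28) + 6·(5/28) + 8·(4/28) + 8·(4/28) = 47/14.
E[X | Y ∈ {1, 3}] = (47/14) / (4/7) = 47/8.

47/8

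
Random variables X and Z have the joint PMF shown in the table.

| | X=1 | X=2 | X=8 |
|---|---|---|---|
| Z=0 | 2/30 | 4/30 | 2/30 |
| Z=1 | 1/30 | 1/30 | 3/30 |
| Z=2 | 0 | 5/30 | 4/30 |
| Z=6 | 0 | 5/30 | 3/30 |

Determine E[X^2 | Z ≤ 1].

343/13

P(Z ≤ 1) = 13/30.
Σ X^2·P over the event = 1·(2/30) + 1·(1/30) + 4·(4/30) + 4·(1/30) + 64·(2/30) + 64·(3/30) = 343/30.
E[X^2 | Z ≤ 1] = (343/30) / (13/30) = 343/13.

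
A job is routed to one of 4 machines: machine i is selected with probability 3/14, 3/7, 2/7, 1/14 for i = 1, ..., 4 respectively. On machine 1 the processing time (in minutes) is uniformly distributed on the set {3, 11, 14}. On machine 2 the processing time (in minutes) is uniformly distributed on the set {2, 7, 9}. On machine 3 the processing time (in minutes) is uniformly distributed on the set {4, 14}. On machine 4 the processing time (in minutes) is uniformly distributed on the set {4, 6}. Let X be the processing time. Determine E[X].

E[X | machine 1] = (3+11+14)/3 = 28/3.
E[X | machine 2] = (2+7+9)/3 = 6.
E[X | machine 3] = (4+14)/2 = 9.
E[X | machine 4] = (4+6)/2 = 5.
E[X] = (3/14)·(28/3) + (3/7)·(6) + (2/7)·(9) + (1/14)·(5) = 15/2.

15/2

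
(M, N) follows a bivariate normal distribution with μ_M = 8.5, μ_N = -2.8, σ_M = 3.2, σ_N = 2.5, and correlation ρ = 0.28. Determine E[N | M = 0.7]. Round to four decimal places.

E[N | M=x] = μ_N + ρ(σ_N/σ_M)(x − μ_M) for jointly normal variables.
E[N | M=0.7] = -2.8 + (0.28)·(2.5/3.2)·(0.7 − (8.5)) = -2.8 + (0.21875)·(-7.8) = -4.5063.

-4.5063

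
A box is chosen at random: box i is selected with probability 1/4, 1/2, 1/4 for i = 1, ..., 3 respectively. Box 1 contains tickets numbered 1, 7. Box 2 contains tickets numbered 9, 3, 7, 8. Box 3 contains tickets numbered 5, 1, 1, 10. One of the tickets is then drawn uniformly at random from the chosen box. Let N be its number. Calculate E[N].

E[N | box 1] = (1+7)/2 = 4.
E[N | box 2] = (9+3+7+8)/4 = 27/4.
E[N | box 3] = (5+1+1+10)/4 = 17/4.
E[N] = (1/4)·(4) + (1/2)·(27/4) + (1/4)·(17/4) = 87/16.

87/16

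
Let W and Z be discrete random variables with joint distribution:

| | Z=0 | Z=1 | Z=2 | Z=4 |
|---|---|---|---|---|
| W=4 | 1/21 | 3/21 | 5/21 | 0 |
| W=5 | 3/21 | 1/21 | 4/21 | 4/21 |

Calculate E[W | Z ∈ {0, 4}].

P(Z ∈ {0, 4}) = 8/21.
Summing W·P(W=x,Z=y) over the conditioning event gives 13/7.
E[W | Z ∈ {0, 4}] = (13/7) / (8/21) = 39/8.

39/8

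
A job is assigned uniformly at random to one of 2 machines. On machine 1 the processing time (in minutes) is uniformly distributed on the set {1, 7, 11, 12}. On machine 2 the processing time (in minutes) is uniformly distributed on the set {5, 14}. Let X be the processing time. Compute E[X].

E[X | machine 1] = (1+7+11+12)/4 = 31/4.
E[X | machine 2] = (5+14)/2 = 19/2.
By the law of total expectation,
E[X] = (1/2)·(31/4) + (1/2)·(19/2) = 69/8.

69/8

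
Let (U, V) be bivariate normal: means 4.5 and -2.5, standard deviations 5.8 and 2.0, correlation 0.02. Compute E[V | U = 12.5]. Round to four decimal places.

For a bivariate normal, E[V | U=x] = μ_V + ρ·(σ_V/σ_U)·(x − μ_U).
E[V | U=12.5] = -2.5 + (0.02)·(2.0/5.8)·(12.5 − (4.5)) = -2.5 + (0.0068966)·(8) = -2.4448.

-2.4448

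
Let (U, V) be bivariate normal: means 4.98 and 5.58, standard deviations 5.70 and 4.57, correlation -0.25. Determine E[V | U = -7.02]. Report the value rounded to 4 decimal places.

E[V | U=x] = μ_V + ρ(σ_V/σ_U)(x − μ_U) for jointly normal variables.
E[V | U=-7.02] = 5.58 + (-0.25)·(4.57/5.70)·(-7.02 − (4.98)) = 5.58 + (-0.20044)·(-12) = 7.9853.

7.9853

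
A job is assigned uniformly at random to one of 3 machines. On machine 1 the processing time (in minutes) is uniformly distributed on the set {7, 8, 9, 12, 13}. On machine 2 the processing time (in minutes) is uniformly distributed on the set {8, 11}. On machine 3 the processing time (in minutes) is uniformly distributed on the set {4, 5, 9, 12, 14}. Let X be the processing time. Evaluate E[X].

E[X | machine 1] = (7+8+9+12+13)/5 = 49/5.
E[X | machine 2] = (8+11)/2 = 19/2.
E[X | machine 3] = (4+5+9+12+14)/5 = 44/5.
By the law of total expectation,
E[X] = (1/3)·(49/5) + (1/3)·(19/2) + (1/3)·(44/5) = 281/30.

281/30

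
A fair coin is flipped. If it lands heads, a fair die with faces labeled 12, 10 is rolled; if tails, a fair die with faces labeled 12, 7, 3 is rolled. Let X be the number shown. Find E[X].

55/6

E[X | heads] = (12+10)/2 = 11.
E[X | tails] = (12+7+3)/3 = 22/3.
E[X] = (1/2)·(11) + (1/2)·(22/3) = 55/6.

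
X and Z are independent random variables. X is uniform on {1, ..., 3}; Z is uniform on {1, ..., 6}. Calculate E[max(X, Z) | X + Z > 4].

9/2

P(X + Z > 4) = 2/3.
Summing max(X,Z)·P(x,y) over outcomes with X + Z > 4 gives 3.
E[max(X, Z) | X + Z > 4] = (3) / (2/3) = 9/2.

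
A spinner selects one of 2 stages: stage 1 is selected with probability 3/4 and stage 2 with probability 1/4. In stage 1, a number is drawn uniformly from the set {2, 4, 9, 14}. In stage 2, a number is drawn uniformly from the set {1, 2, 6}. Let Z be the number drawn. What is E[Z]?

99/16

E[Z | stage 1] = (2+4+9+14)/4 = 29/4.
E[Z | stage 2] = (1+2+6)/3 = 3.
By the law of total expectation,
E[Z] = (3/4)·(29/4) + (1/4)·(3) = 99/16.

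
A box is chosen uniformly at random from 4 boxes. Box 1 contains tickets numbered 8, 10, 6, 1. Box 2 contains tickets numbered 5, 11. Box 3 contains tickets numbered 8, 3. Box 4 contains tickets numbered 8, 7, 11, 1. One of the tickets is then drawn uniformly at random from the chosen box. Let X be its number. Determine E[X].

53/8

E[X | box 1] = (8+10+6+1)/4 = 25/4.
E[X | box 2] = (5+11)/2 = 8.
E[X | box 3] = (8+3)/2 = 11/2.
E[X | box 4] = (8+7+11+1)/4 = 27/4.
E[X] = (1/4)·(25/4) + (1/4)·(8) + (1/4)·(11/2) + (1/4)·(27/4) = 53/8.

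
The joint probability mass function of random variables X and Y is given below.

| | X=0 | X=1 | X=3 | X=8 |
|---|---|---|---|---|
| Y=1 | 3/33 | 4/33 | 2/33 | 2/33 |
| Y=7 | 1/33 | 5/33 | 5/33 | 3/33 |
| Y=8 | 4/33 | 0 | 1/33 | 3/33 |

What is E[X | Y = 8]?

P(Y = 8) = 8/33.
Σ X·P over the event = 0·(4/33) + 3·(1/33) + 8·(3/33) = 9/11.
E[X | Y = 8] = (9/11) / (8/33) = 27/8.

27/8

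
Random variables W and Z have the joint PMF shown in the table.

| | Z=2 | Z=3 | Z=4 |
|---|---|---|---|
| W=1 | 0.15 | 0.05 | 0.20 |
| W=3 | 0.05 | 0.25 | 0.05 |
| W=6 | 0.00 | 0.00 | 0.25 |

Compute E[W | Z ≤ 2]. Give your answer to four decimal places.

P(Z ≤ 2) = 0.20.
Σ W·P over the event = 1·(0.15) + 3·(0.05) = 0.30.
E[W | Z ≤ 2] = (0.30) / (0.20) = 1.5000.

1.5000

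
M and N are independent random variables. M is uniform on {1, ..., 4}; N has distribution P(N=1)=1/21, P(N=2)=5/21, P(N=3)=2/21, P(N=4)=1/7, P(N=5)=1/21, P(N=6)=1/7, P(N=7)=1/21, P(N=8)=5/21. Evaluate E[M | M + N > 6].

P(M + N > 6) = 47/84.
Summing M·P(x,y) over outcomes with M + N > 6 gives 32/21.
E[M | M + N > 6] = (32/21) / (47/84) = 128/47.

128/47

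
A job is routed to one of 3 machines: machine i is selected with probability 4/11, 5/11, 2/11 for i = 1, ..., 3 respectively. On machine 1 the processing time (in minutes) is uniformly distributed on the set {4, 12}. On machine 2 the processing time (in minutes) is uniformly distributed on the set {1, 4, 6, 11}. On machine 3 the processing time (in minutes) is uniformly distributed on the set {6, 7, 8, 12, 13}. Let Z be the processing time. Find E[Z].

E[Z | machine 1] = (4+12)/2 = 8.
E[Z | machine 2] = (1+4+6+11)/4 = 11/2.
E[Z | machine 3] = (6+7+8+12+13)/5 = 46/5.
By the law of total expectation,
E[Z] = (4/11)·(8) + (5/11)·(11/2) + (2/11)·(46/5) = 779/110.

779/110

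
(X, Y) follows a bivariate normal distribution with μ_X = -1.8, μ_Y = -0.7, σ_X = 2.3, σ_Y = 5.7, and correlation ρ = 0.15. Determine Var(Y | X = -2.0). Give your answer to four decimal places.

31.7590

The conditional variance in a bivariate normal is σ_Y²(1 − ρ²), independent of x.
Var(Y | X=-2.0) = (5.7)²·(1 − (0.15)²) = 32.49·0.9775 = 31.7590.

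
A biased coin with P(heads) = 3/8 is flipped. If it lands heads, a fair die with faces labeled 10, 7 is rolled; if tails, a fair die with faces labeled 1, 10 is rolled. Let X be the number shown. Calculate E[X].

E[X | heads] = (10+7)/2 = 17/2.
E[X | tails] = (1+10)/2 = 11/2.
By the law of total expectation,
E[X] = (3/8)·(17/2) + (5/8)·(11/2) = 53/8.

53/8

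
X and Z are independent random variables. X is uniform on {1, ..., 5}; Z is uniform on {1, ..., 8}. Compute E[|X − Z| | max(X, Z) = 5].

P(max(X, Z) = 5) = 9/40.
Summing |X−Z|·P(x,y) over outcomes with max(X, Z) = 5 gives 1/2.
E[|X − Z| | max(X, Z) = 5] = (1/2) / (9/40) = 20/9.

20/9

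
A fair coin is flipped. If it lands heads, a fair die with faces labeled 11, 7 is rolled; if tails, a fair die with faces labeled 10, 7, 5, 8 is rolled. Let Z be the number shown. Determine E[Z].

E[Z | heads] = (11+7)/2 = 9.
E[Z | tails] = (10+7+5+8)/4 = 15/2.
By the law of total expectation,
E[Z] = (1/2)·(9) + (1/2)·(15/2) = 33/4.

33/4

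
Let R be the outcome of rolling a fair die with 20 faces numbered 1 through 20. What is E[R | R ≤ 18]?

P(R ≤ 18) = 9/10.
E[R | R ≤ 18] = (171/20) / (9/10) = 19/2.

19/2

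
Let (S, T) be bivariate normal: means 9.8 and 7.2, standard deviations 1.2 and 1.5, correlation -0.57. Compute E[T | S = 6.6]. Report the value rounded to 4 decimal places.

For a bivariate normal, E[T | S=x] = μ_T + ρ·(σ_T/σ_S)·(x − μ_S).
E[T | S=6.6] = 7.2 + (-0.57)·(1.5/1.2)·(6.6 − (9.8)) = 7.2 + (-0.7125)·(-3.2) = 9.4800.

9.4800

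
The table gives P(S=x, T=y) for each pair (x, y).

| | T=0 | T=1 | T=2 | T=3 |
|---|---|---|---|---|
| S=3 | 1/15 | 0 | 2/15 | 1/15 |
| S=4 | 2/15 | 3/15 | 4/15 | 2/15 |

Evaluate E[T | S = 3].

7/4

P(S = 3) = 4/15.
Σ T·P over the event = 0·(1/15) + 2·(2/15) + 3·(1/15) = 7/15.
E[T | S = 3] = (7/15) / (4/15) = 7/4.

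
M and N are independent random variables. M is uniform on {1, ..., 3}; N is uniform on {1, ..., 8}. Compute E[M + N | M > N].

4

P(M > N) = 1/8.
Summing (M+N)·P(x,y) over outcomes with M > N gives 1/2.
E[M + N | M > N] = (1/2) / (1/8) = 4.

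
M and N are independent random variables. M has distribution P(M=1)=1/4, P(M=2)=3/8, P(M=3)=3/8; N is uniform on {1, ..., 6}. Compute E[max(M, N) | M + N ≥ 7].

P(M + N ≥ 7) = 17/48.
Summing max(M,N)·P(x,y) over outcomes with M + N ≥ 7 gives 15/8.
E[max(M, N) | M + N ≥ 7] = (15/8) / (17/48) = 90/17.

90/17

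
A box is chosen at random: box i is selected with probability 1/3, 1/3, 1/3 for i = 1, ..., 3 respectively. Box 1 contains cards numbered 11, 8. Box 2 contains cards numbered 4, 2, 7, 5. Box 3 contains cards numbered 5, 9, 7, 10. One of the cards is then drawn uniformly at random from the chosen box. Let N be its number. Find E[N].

E[N | box 1] = (11+8)/2 = 19/2.
E[N | box 2] = (4+2+7+5)/4 = 9/2.
E[N | box 3] = (5+9+7+10)/4 = 31/4.
By the law of total expectation,
E[N] = (1/3)·(19/2) + (1/3)·(9/2) + (1/3)·(31/4) = 29/4.

29/4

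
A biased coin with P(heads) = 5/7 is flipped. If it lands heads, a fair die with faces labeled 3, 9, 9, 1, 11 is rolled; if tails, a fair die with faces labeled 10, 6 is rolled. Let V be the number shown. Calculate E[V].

7

E[V | heads] = (3+9+9+1+11)/5 = 33/5.
E[V | tails] = (10+6)/2 = 8.
By the law of total expectation,
E[V] = (5/7)·(33/5) + (2/7)·(8) = 7.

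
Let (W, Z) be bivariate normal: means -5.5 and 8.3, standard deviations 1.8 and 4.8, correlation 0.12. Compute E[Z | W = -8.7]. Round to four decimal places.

E[Z | W=x] = μ_Z + ρ(σ_Z/σ_W)(x − μ_W) for jointly normal variables.
E[Z | W=-8.7] = 8.3 + (0.12)·(4.8/1.8)·(-8.7 − (-5.5)) = 8.3 + (0.32)·(-3.2) = 7.2760.

7.2760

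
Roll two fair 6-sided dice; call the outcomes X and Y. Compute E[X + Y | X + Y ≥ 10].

32/3

Outcomes with X + Y ≥ 10: (4,6), (5,5), (5,6), (6,4), (6,5), (6,6), each with probability 1/36.
E[X + Y | X + Y ≥ 10] = (10 + 10 + 11 + 10 + 11 + 12) / 6 = 32/3.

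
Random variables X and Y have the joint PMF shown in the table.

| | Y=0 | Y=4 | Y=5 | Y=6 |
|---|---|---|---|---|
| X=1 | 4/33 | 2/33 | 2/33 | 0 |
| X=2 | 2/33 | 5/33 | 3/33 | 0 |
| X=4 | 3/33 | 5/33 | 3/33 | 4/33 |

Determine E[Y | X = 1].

P(X = 1) = 8/33.
Σ Y·P over the event = 0·(4/33) + 4·(2/33) + 5·(2/33) = 6/11.
E[Y | X = 1] = (6/11) / (8/33) = 9/4.

9/4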